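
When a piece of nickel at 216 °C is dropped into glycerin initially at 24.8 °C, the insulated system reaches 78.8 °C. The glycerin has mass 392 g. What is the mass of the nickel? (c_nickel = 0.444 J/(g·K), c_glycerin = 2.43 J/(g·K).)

m ≈ 844 g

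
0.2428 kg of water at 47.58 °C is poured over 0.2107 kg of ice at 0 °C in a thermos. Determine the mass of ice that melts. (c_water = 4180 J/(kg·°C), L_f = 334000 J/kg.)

Water can give up m c ΔT = 0.2428×4180×47.58 = 48289 J before reaching 0 °C.
To melt every bit of ice: 0.2107×334000 = 70374 J.
Since 48289 < 70374 J, not all the ice melts; equilibrium is at 0 °C.
m_melted×334000 = 48289  ⇒  m_melted ≈ 0.1446 kg.

m_melted ≈ 0.145 kg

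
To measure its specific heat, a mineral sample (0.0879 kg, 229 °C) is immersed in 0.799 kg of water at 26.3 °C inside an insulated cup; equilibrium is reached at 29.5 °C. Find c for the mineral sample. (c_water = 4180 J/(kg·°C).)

c ≈ 609 J/(kg·°C)

m_s c (T_s − T_f) = m_water c_water (T_f − T_0):
0.0879·c·(229 − 29.5) = 0.799·4180·(29.5 − 26.3)
17.54 c = 10687  ⇒  c ≈ 609.5 J/(kg·°C)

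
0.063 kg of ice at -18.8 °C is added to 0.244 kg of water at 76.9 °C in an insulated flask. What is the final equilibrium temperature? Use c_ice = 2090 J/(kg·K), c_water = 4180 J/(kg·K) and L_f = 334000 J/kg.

T_f ≈ 42.8 °C

Setting the total heat transfer to zero:
warm ice to 0 °C: 0.063·2090·(0 − (-18.8)) = 2475.4; melt ice: 0.063·334000 = 21042; meltwater 0→T: 0.063·4180·T = 263.34 T; water cools: 0.244·4180·(T − 76.9) = 1019.9(T − 76.9)
1283.3 T = 78432 − 23517 = 54914
T ≈ 42.79 °C. Since T > 0 °C, the all-ice-melts assumption holds.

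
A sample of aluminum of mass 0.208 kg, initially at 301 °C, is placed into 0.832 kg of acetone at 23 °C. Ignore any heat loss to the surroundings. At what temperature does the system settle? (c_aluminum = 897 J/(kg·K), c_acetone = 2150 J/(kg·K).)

T_f ≈ 49.3 °C

Conservation of energy gives ΣQ = 0:
0.208×897×(T − 301) + 0.832×2150×(T − 23) = 0
186.58(T − 301) + 1788.8(T − 23) = 0
(186.58 + 1788.8) T = 186.58×301 + 1788.8×23
T = 97302/1975.4 ≈ 49.26 °C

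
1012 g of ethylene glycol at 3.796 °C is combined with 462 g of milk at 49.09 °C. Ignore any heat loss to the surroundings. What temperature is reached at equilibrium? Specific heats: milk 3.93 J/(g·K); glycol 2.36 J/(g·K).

T_f ≈ 23.4 °C

Set heat shed by the hot body equal to heat absorbed by the cold body:
462*3.93*(49.09 − T) = 1012*2.36*(T − 3.796)
1815.7(49.09 − T) = 2388.3(T − 3.796)
4204 T = 98197  ⇒  T ≈ 23.36 °C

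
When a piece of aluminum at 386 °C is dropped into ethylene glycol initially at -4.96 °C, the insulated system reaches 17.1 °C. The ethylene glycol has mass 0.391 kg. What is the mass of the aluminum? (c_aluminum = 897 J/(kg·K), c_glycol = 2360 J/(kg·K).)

|Q_aluminum| = |Q_glycol|:
m×897×(386 − 17.1) = 0.391×2360×(17.1 − (-4.96))
330903 m = 20356  ⇒  m ≈ 0.06152 kg

m ≈ 0.0615 kg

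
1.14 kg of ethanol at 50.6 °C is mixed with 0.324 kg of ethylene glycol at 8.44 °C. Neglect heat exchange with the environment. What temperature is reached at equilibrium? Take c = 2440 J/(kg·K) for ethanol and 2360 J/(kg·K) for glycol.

Setting the total heat transfer to zero:
1.14*2440*(T − 50.6) + 0.324*2360*(T − 8.44) = 0
2781.6(T − 50.6) + 764.64(T − 8.44) = 0
3546.2 T = 147203
T = 147203 / 3546.2 = 41.5 °C

T_f ≈ 41.5 °C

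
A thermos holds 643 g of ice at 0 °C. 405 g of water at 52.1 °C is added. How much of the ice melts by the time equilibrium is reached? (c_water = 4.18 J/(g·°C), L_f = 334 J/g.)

m_melted ≈ 264 g

Cooling the water to 0 °C releases 405×4.18×52.1 = 88200 J.
Fully melting the ice requires m_ice L_f = 643×334 = 214762 J.
Since 88200 < 214762 J, not all the ice melts; equilibrium is at 0 °C.
Mass melted = 88200/334 ≈ 264.1 g.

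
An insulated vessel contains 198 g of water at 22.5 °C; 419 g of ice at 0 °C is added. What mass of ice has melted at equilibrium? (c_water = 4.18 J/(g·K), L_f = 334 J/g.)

m_melted ≈ 55.8 g

Cooling the water to 0 °C releases 198×4.18×22.5 = 18622 J.
Fully melting the ice requires m_ice L_f = 419×334 = 139946 J.
That's not enough to melt it all — equilibrium is at 0 °C with ice remaining.
Mass melted = 18622/334 ≈ 55.75 g.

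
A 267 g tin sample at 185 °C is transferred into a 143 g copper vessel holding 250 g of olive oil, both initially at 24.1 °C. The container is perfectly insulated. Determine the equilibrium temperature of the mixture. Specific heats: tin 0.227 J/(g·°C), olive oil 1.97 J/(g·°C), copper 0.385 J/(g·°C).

T_f ≈ 40.1 °C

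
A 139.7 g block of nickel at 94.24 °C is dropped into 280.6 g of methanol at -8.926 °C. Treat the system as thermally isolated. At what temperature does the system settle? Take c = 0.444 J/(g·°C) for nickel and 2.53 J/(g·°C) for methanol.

T_f is the heat-capacity-weighted average of the initial temperatures:
T_f = (62.03×94.24 + 709.92×(-8.926)) / (62.03 + 709.92)
    = -491.32 / 771.94 ≈ -0.64 °C

T_f ≈ -0.6 °C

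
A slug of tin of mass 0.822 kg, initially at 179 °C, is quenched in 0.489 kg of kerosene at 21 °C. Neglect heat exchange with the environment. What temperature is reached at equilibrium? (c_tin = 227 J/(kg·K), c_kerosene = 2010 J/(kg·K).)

Energy conservation, ΣQ = 0:
0.822*227*(T − 179) + 0.489*2010*(T − 21) = 0
(186.59 + 982.89) T = 186.59*179 + 982.89*21
T ≈ 46.21 °C

T_f ≈ 46.2 °C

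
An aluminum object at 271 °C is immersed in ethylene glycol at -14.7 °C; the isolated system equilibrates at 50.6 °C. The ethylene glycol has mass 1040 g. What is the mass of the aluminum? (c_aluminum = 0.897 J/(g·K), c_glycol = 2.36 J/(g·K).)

m ≈ 811 g

Heat lost by the aluminum = heat gained by the glycol:
m×0.897×(271 − 50.6) = 1040×2.36×(50.6 − (-14.7))
197.7 m = 160272  ⇒  m ≈ 810.7 g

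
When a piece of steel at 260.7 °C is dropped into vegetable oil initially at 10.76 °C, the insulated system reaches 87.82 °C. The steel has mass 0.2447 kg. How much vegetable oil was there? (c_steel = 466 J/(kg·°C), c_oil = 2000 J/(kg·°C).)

Heat lost by the steel = heat gained by the oil:
0.2447·466·(260.7 − 87.82) = m·2000·(87.82 − 10.76)
154120 m = 19714  ⇒  m ≈ 0.1279 kg

m ≈ 0.128 kg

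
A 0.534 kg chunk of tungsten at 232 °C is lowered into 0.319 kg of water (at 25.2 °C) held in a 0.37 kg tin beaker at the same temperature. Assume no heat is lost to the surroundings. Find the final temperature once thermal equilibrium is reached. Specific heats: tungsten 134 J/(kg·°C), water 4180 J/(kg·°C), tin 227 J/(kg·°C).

Heat gained plus heat lost sum to zero:
0.534·134·(T − 232) + 0.319·4180·(T − 25.2) + 0.37·227·(T − 25.2) = 0
1489 T = 52320
T ≈ 35.14 °C

T_f ≈ 35.1 °C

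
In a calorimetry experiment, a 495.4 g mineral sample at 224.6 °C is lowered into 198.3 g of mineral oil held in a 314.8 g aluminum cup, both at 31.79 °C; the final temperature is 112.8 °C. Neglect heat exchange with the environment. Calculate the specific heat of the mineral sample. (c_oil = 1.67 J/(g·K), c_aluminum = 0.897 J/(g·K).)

c ≈ 0.897 J/(g·K)

Net heat exchanged in the isolated system is zero:
495.4·c·(112.8 − 224.6) + 198.3·1.67·(112.8 − 31.79) + 314.8·0.897·(112.8 − 31.79) = 0
-55386 c = -49703
c = -49703/-55386 ≈ 0.8974 J/(g·K)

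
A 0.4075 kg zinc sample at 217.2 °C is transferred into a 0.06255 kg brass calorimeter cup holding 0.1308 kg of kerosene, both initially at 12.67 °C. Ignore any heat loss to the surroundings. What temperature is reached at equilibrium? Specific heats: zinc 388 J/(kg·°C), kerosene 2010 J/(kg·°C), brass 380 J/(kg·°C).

T_f ≈ 85.4 °C

Net heat exchanged in the isolated system is zero:
0.4075×388×(T − 217.2) + 0.1308×2010×(T − 12.67) + 0.06255×380×(T − 12.67) = 0
158.11(T − 217.2) + 262.91(T − 12.67) + 23.77(T − 12.67) = 0
(158.11 + 262.91 + 23.77) T = 158.11×217.2 + 262.91×12.67 + 23.77×12.67
T = 37974 / 444.79 = 85.4 °C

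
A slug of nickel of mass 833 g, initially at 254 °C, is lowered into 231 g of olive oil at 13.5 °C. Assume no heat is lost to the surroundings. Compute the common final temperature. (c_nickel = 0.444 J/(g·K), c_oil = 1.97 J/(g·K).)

T_f = Σ m_i c_i T_i / Σ m_i c_i:
T_f = (369.85*254 + 455.07*13.5) / (369.85 + 455.07)
    = 100086 / 824.92 ≈ 121.33 °C

T_f ≈ 121.3 °C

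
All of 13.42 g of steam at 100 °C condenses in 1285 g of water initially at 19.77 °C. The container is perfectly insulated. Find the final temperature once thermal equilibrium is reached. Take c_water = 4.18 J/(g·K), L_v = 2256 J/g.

T_f ≈ 26.2 °C

Heat gained plus heat lost sum to zero:
steam→water at 100 °C releases m L_v = 13.42×2256 = 30276; condensate cools 100→T: 13.42×4.18×(T − 100) = 56.1(T − 100); original water: 5371.3(T − 19.77)
5427.4 T = 30276 + 5609.6 + 106191 = 142076
T ≈ 26.18 °C (< 100 °C, so full condensation is consistent).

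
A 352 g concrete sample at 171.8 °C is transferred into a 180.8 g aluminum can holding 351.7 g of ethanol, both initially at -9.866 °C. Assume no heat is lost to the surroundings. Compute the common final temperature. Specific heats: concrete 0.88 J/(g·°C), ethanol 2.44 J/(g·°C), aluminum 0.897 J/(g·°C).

T_f ≈ 32.4 °C

Heat gained plus heat lost sum to zero:
352·0.88·(T − 171.8) + 351.7·2.44·(T − (-9.866)) + 180.8·0.897·(T − (-9.866)) = 0
309.76(T − 171.8) + 858.15(T − (-9.866)) + 162.18(T − (-9.866)) = 0
1330.1 T = 43150
T = 43150 / 1330.1 = 32.4 °C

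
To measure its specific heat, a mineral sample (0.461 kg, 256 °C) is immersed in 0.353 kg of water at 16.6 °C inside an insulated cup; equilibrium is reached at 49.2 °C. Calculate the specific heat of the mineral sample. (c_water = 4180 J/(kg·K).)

m_s c (T_s − T_f) = m_water c_water (T_f − T_0):
0.461×c×(256 − 49.2) = 0.353×4180×(49.2 − 16.6)
95.33 c = 48103  ⇒  c ≈ 504.6 J/(kg·K)

c ≈ 505 J/(kg·K)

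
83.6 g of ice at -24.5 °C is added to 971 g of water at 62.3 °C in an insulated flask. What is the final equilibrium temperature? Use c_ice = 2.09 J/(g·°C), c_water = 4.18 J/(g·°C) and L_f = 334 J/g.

Energy conservation, ΣQ = 0:
warm ice to 0 °C: 83.6×2.09×(0 − (-24.5)) = 4280.7
  fusion: m_ice L_f = 83.6×334 = 27922
  warm the meltwater: 349.45 T
  water cools: 971×4.18×(T − 62.3) = 4058.8(T − 62.3)
4408.2 T = 252862 − 32203 = 220659
T ≈ 50.06 °C. Since T > 0 °C, the all-ice-melts assumption holds.

T_f ≈ 50.1 °C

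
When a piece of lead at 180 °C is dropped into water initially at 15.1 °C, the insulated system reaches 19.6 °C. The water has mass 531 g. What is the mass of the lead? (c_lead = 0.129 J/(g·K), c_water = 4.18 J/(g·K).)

m ≈ 483 g

Taking heat into each body as positive, Σ m c ΔT = 0:
m·0.129·(19.6 − 180) + 531·4.18·(19.6 − 15.1) = 0
-20.69 m = -9988.1
m = -9988.1/-20.69 ≈ 482.7 g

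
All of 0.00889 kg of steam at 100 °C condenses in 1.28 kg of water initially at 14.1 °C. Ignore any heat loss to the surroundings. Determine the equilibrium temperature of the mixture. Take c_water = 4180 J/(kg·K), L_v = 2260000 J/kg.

T_f ≈ 18.4 °C

Energy conservation, ΣQ = 0:
steam→water at 100 °C releases m L_v = 0.00889×2260000 = 20091; condensate cools 100→T: 0.00889×4180×(T − 100) = 37.16(T − 100); original water: 5350.4(T − 14.1)
5387.6 T = 20091 + 3716 + 75441 = 99248
T ≈ 18.42 °C — below 100 °C, confirming all the steam condensed.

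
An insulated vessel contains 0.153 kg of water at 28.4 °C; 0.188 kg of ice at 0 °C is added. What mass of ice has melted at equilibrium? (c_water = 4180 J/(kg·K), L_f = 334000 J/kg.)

m_melted ≈ 0.0544 kg

Heat available from the water dropping to 0 °C: 0.153·4180·28.4 = 18163 J.
Melting all 0.188 kg of ice would need 0.188·334000 = 62792 J.
18163 J < 62792 J, so only part of the ice melts and the system sits at 0 °C.
Mass melted = 18163/334000 ≈ 0.05438 kg.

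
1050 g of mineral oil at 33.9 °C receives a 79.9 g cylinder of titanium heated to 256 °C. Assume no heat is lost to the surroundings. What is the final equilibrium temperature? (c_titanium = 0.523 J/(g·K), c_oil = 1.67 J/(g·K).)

Setting the total heat transfer to zero:
79.9*0.523*(T − 256) + 1050*1.67*(T − 33.9) = 0
(41.79 + 1753.5) T = 41.79*256 + 1753.5*33.9
T = 70141/1795.3 ≈ 39.07 °C

T_f ≈ 39.1 °C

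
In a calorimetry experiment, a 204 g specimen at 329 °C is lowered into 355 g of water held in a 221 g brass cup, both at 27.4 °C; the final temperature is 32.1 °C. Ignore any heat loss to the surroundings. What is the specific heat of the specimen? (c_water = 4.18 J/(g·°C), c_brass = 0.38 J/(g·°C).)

Heat gained plus heat lost sum to zero:
204·c·(32.1 − 329) + 355·4.18·(32.1 − 27.4) + 221·0.38·(32.1 − 27.4) = 0
-60568 c = -7369
c = -7369/-60568 ≈ 0.1217 J/(g·°C)

c ≈ 0.122 J/(g·°C)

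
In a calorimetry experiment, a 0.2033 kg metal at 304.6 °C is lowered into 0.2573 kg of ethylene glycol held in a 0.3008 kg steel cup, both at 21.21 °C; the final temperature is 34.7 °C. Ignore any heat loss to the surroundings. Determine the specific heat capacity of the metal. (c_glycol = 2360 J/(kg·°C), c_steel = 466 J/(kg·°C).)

c ≈ 184 J/(kg·°C)

Net heat exchanged in the isolated system is zero:
0.2033·c·(34.7 − 304.6) + 0.2573·2360·(34.7 − 21.21) + 0.3008·466·(34.7 − 21.21) = 0
-54.87 c = -10082
c = -10082/-54.87 ≈ 183.7 J/(kg·°C)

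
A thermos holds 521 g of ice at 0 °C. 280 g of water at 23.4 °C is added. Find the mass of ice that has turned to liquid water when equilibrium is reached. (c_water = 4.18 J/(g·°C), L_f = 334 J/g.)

Water can give up m c ΔT = 280×4.18×23.4 = 27387 J before reaching 0 °C.
Melting all 521 g of ice would need 521×334 = 174014 J.
That's not enough to melt it all — equilibrium is at 0 °C with ice remaining.
m_melt = 27387 / L_f = 82 g.

m_melted ≈ 82 g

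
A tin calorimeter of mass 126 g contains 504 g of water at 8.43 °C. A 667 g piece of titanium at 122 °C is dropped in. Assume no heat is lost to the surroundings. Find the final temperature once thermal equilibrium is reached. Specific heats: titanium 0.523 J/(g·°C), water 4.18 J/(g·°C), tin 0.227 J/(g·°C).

Net heat exchanged in the isolated system is zero:
667×0.523×(T − 122) + 504×4.18×(T − 8.43) + 126×0.227×(T − 8.43) = 0
348.84(T − 122) + 2106.7(T − 8.43) + 28.6(T − 8.43) = 0
2484.2 T = 60559
T ≈ 24.38 °C

T_f ≈ 24.4 °C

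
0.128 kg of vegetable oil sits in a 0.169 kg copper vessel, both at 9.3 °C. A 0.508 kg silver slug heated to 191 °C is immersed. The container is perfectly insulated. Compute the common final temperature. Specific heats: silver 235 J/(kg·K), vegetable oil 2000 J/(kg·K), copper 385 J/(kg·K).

Let T be the final temperature. ΣQ_i = 0:
0.508×235×(T − 191) + 0.128×2000×(T − 9.3) + 0.169×385×(T − 9.3) = 0
119.38(T − 191) + 256(T − 9.3) + 65.06(T − 9.3) = 0
440.44 T = 25787
T = 25787 / 440.44 = 58.5 °C

T_f ≈ 58.5 °C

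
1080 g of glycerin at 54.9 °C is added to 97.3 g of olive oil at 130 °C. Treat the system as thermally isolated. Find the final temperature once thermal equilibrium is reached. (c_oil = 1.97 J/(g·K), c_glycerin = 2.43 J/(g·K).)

Energy conservation, ΣQ = 0:
97.3*1.97*(T − 130) + 1080*2.43*(T − 54.9) = 0
(191.68 + 2624.4) T = 191.68*130 + 2624.4*54.9
T = 168998 / 2816.1 = 60 °C

T_f ≈ 60.0 °C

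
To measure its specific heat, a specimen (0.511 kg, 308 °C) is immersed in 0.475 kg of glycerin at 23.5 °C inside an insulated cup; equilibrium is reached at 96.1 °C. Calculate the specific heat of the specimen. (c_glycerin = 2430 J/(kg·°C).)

c ≈ 774 J/(kg·°C)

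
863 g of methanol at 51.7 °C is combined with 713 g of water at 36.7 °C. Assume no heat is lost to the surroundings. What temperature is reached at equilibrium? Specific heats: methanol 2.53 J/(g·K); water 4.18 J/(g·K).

With ΣQ=0 the equilibrium temperature is the m·c-weighted mean:
T_f = (2183.4·51.7 + 2980.3·36.7) / (2183.4 + 2980.3)
    = 222260 / 5163.7 ≈ 43.04 °C

T_f ≈ 43.0 °C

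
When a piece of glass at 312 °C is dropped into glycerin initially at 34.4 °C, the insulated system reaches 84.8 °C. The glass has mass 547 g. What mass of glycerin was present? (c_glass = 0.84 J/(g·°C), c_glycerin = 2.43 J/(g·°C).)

m ≈ 852 g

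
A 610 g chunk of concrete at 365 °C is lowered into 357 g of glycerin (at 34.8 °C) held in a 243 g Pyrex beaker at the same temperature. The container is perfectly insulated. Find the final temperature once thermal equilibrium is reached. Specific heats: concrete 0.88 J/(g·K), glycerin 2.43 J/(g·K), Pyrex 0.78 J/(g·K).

T_f ≈ 146.0 °C

T_f = Σ m_i c_i T_i / Σ m_i c_i:
T_f = (536.8*365 + 867.51*34.8 + 189.54*34.8) / (536.8 + 867.51 + 189.54)
    = 232717 / 1593.9 ≈ 146.01 °C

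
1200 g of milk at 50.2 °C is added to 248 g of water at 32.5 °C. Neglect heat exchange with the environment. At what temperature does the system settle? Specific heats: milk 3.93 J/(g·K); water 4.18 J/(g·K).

T_f ≈ 47.0 °C

T_f = Σ m_i c_i T_i / Σ m_i c_i:
T_f = (4716*50.2 + 1036.6*32.5) / (4716 + 1036.6)
    = 270434 / 5752.6 ≈ 47.01 °C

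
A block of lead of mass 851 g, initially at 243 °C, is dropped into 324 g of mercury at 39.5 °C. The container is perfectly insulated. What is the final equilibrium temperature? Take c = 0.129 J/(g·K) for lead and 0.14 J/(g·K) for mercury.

T_f ≈ 183.5 °C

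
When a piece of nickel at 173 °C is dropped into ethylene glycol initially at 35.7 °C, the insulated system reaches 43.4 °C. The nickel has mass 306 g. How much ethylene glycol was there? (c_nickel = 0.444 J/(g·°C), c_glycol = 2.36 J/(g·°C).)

Conservation of energy gives ΣQ = 0:
306·0.444·(43.4 − 173) + m·2.36·(43.4 − 35.7) = 0
18.17 m = 17608
m = 17608/18.17 ≈ 969 g

m ≈ 969 g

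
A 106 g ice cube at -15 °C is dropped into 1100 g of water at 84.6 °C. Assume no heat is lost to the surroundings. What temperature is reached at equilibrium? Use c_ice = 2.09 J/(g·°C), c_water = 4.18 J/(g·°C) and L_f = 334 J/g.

T_f ≈ 69.5 °C

Heat gained plus heat lost sum to zero:
ice -15→0 °C: 106·2.09·15 = 3323.1; melt ice: 106·334 = 35404; meltwater 0→T: 106·4.18·T = 443.08 T; water: 4598(T − 84.6)
5041.1 T = 388991 − 38727 = 350264
T ≈ 69.48 °C — above 0 °C, consistent with complete melting.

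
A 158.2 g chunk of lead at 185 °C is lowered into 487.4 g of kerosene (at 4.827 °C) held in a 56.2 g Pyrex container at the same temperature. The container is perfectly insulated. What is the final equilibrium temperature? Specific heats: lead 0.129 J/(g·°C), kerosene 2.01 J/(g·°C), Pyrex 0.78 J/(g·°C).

T_f ≈ 8.3 °C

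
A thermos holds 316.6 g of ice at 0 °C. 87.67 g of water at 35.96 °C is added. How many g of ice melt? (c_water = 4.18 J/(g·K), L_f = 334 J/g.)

Water can give up m c ΔT = 87.67×4.18×35.96 = 13178 J before reaching 0 °C.
Fully melting the ice requires m_ice L_f = 316.6×334 = 105744 J.
Since 13178 < 105744 J, not all the ice melts; equilibrium is at 0 °C.
m_melt = 13178 / L_f = 39.45 g.

m_melted ≈ 39.5 g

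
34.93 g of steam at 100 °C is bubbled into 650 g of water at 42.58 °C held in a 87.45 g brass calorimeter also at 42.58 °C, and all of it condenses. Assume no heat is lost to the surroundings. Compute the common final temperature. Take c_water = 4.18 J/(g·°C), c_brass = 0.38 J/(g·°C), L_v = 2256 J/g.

Energy conservation, ΣQ = 0:
latent heat released on condensation: 34.93·2256 = 78802; condensate cools 100→T: 34.93·4.18·(T − 100) = 146.01(T − 100); original water: 2717(T − 42.58); brass cup: 87.45·0.38·(T − 42.58) = 33.23(T − 42.58)
2896.2 T = 78802 + 14601 + 117105 = 210508
T ≈ 72.68 °C, under the boiling point, so the assumption holds.

T_f ≈ 72.7 °C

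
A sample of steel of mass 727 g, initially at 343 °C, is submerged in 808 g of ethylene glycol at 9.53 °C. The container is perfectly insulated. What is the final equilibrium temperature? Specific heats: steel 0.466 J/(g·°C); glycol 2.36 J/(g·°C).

T_f ≈ 59.8 °C

Net heat exchanged in the isolated system is zero:
727×0.466×(T − 343) + 808×2.36×(T − 9.53) = 0
338.78(T − 343) + 1906.9(T − 9.53) = 0
(338.78 + 1906.9) T = 338.78×343 + 1906.9×9.53
T = 134375/2245.7 ≈ 59.84 °C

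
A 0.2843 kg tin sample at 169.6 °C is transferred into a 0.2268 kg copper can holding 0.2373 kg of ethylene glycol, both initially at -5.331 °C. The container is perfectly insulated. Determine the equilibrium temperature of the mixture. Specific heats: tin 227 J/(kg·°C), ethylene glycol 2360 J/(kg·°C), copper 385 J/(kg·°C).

Setting the total heat transfer to zero:
0.2843*227*(T − 169.6) + 0.2373*2360*(T − (-5.331)) + 0.2268*385*(T − (-5.331)) = 0
64.54(T − 169.6) + 560.03(T − (-5.331)) + 87.32(T − (-5.331)) = 0
(64.54 + 560.03 + 87.32) T = 64.54*169.6 + 560.03*(-5.331) + 87.32*(-5.331)
T = 7494.3 / 711.88 = 10.5 °C

T_f ≈ 10.5 °C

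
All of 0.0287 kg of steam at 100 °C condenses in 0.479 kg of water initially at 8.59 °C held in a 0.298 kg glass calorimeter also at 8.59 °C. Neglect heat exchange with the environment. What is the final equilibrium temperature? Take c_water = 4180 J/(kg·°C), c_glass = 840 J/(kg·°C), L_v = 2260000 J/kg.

T_f ≈ 40.6 °C

Heat gained plus heat lost sum to zero:
latent heat released on condensation: 0.0287·2260000 = 64862
  condensate cools 100→T: 0.0287·4180·(T − 100) = 119.97(T − 100)
  water warms: 0.479·4180·(T − 8.59) = 2002.2(T − 8.59)
  glass cup: 0.298·840·(T − 8.59) = 250.32(T − 8.59)
2372.5 T = 64862 + 11997 + 19349 = 96208
T ≈ 40.55 °C — below 100 °C, confirming all the steam condensed.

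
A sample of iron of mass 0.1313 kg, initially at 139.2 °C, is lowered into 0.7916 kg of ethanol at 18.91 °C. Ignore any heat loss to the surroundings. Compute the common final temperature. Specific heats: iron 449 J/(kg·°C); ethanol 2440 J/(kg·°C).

T_f ≈ 22.5 °C

Setting the total heat transfer to zero:
0.1313*449*(T − 139.2) + 0.7916*2440*(T − 18.91) = 0
(58.95 + 1931.5) T = 58.95*139.2 + 1931.5*18.91
T = 44731/1990.5 ≈ 22.47 °C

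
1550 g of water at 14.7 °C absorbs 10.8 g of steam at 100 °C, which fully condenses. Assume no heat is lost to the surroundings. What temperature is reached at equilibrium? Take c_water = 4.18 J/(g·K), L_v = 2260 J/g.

Setting the total heat transfer to zero:
condense steam: −10.8×2260 = −24408
  condensate cools 100→T: 10.8×4.18×(T − 100) = 45.14(T − 100)
  water warms: 1550×4.18×(T − 14.7) = 6479(T − 14.7)
6524.1 T = 24408 + 4514.4 + 95241 = 124164
T ≈ 19.03 °C — below 100 °C, confirming all the steam condensed.

T_f ≈ 19.0 °C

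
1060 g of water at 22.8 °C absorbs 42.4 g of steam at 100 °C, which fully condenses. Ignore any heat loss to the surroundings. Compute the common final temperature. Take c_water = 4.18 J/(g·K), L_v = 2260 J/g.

Net heat exchanged in the isolated system is zero:
latent heat released on condensation: 42.4·2260 = 95824; condensed water 100 °C→T: 177.23(T − 100); original water: 4430.8(T − 22.8)
4608 T = 95824 + 17723 + 101022 = 214569
T ≈ 46.56 °C (< 100 °C, so full condensation is consistent).

T_f ≈ 46.6 °C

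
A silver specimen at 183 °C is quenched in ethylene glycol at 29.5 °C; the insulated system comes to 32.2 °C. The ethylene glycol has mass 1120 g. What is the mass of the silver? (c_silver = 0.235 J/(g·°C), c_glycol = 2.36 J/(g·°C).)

m ≈ 201 g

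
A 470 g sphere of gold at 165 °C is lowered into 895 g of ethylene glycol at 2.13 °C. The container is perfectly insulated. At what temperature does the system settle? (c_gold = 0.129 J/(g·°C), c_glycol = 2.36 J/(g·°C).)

With ΣQ=0 the equilibrium temperature is the m·c-weighted mean:
T_f = (60.63·165 + 2112.2·2.13) / (60.63 + 2112.2)
    = 14503 / 2172.8 ≈ 6.67 °C

T_f ≈ 6.7 °C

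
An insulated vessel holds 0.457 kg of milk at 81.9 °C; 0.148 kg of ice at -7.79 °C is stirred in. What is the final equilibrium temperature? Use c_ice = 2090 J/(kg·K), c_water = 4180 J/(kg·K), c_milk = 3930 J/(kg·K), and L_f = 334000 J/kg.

Let T be the final temperature. ΣQ_i = 0:
ice -7.79→0 °C: 0.148·2090·7.79 = 2409.6; melt ice: 0.148·334000 = 49432; meltwater 0→T: 0.148·4180·T = 618.64 T; milk: 1796(T − 81.9)
2414.7 T = 147093 − 51842 = 95252
T ≈ 39.45 °C (positive, so assuming full melt was valid).

T_f ≈ 39.4 °C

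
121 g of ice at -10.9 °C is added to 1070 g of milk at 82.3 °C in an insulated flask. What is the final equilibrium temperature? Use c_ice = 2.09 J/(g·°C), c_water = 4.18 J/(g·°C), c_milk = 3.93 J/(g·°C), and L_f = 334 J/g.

Net heat exchanged in the isolated system is zero:
warm ice to 0 °C: 121×2.09×(0 − (-10.9)) = 2756.5
  latent heat to melt: 121×334 = 40414
  meltwater 0→T: 121×4.18×T = 505.78 T
  milk: 4205.1(T − 82.3)
4710.9 T = 346080 − 43171 = 302909
T ≈ 64.30 °C. Since T > 0 °C, the all-ice-melts assumption holds.

T_f ≈ 64.3 °C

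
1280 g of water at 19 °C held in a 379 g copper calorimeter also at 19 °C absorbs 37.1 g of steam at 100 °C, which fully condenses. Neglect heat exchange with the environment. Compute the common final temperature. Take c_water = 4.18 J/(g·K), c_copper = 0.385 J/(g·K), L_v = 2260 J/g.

Conservation of energy gives ΣQ = 0:
condense steam: −37.1×2260 = −83846; condensed water 100 °C→T: 155.08(T − 100); original water: 5350.4(T − 19); cup: 145.91(T − 19)
5651.4 T = 83846 + 15508 + 104430 = 203784
T ≈ 36.06 °C, under the boiling point, so the assumption holds.

T_f ≈ 36.1 °C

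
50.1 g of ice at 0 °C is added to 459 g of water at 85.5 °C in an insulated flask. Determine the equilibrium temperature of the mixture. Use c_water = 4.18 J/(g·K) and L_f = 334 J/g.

Taking heat into each body as positive, Σ m c ΔT = 0:
latent heat to melt: 50.1·334 = 16733; meltwater 0→T: 50.1·4.18·T = 209.42 T; water cools: 459·4.18·(T − 85.5) = 1918.6(T − 85.5)
2128 T = 164042 − 16733 = 147309
T ≈ 69.22 °C — above 0 °C, consistent with complete melting.

T_f ≈ 69.2 °C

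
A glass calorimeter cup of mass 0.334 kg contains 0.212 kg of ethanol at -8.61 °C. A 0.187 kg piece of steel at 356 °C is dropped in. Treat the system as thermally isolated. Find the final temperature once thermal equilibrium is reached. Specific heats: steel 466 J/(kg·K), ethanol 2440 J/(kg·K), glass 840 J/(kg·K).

T_f ≈ 27.3 °C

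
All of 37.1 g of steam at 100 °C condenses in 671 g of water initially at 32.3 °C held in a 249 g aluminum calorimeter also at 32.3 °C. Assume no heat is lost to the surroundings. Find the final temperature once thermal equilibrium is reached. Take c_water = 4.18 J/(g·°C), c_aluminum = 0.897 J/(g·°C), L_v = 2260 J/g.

T_f ≈ 61.9 °C

Heat gained plus heat lost sum to zero:
condense steam: −37.1×2260 = −83846
  condensed water 100 °C→T: 155.08(T − 100)
  original water: 2804.8(T − 32.3)
  cup: 223.35(T − 32.3)
3183.2 T = 83846 + 15508 + 97809 = 197162
T ≈ 61.94 °C, under the boiling point, so the assumption holds.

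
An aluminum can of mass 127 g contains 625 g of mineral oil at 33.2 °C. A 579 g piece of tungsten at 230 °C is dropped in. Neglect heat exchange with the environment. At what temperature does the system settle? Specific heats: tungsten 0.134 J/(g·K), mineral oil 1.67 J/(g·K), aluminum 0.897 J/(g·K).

Let T be the final temperature. ΣQ_i = 0:
579*0.134*(T − 230) + 625*1.67*(T − 33.2) + 127*0.897*(T − 33.2) = 0
(77.59 + 1043.8 + 113.92) T = 77.59*230 + 1043.8*33.2 + 113.92*33.2
T = 56279 / 1235.3 = 45.6 °C

T_f ≈ 45.6 °C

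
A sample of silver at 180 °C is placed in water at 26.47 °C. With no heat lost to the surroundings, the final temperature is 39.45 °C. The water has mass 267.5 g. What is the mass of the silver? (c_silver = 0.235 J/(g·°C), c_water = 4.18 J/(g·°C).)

Heat lost by the silver = heat gained by the water:
m·0.235·(180 − 39.45) = 267.5·4.18·(39.45 − 26.47)
33.03 m = 14514  ⇒  m ≈ 439.4 g

m ≈ 439 g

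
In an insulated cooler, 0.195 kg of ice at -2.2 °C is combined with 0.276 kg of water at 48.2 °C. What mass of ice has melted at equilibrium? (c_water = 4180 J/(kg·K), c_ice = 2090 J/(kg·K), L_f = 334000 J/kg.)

m_melted ≈ 0.164 kg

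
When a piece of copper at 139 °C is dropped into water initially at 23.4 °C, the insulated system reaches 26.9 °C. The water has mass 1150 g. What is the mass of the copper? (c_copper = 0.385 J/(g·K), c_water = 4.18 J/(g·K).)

|Q_copper| = |Q_water|:
m·0.385·(139 − 26.9) = 1150·4.18·(26.9 − 23.4)
43.16 m = 16824  ⇒  m ≈ 389.8 g

m ≈ 390 g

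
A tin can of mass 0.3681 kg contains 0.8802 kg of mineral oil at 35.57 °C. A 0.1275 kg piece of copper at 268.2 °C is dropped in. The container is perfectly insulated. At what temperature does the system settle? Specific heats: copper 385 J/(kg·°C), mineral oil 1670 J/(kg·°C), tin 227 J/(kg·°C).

T_f ≈ 42.7 °C

Let T be the final temperature. ΣQ_i = 0:
0.1275*385*(T − 268.2) + 0.8802*1670*(T − 35.57) + 0.3681*227*(T − 35.57) = 0
1602.6 T = 68423
T = 68423/1602.6 ≈ 42.70 °C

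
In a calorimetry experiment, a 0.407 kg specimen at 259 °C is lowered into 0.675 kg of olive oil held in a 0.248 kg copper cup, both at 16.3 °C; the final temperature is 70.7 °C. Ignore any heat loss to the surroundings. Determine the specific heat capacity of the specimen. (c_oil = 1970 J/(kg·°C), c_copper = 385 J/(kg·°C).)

c ≈ 1010 J/(kg·°C)

Taking heat into each body as positive, Σ m c ΔT = 0:
0.407·c·(70.7 − 259) + 0.675·1970·(70.7 − 16.3) + 0.248·385·(70.7 − 16.3) = 0
-76.64 c = -77533
c = -77533/-76.64 ≈ 1012 J/(kg·°C)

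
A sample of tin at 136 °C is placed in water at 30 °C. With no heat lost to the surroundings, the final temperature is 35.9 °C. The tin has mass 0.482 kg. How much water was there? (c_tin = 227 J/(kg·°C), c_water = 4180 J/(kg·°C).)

Heat lost by the tin = heat gained by the water:
0.482·227·(136 − 35.9) = m·4180·(35.9 − 30)
24662 m = 10952  ⇒  m ≈ 0.4441 kg

m ≈ 0.444 kg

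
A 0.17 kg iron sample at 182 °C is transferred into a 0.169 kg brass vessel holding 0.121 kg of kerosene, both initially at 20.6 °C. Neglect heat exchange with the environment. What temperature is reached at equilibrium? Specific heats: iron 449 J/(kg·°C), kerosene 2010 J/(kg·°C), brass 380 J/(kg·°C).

Conservation of energy gives ΣQ = 0:
0.17×449×(T − 182) + 0.121×2010×(T − 20.6) + 0.169×380×(T − 20.6) = 0
76.33(T − 182) + 243.21(T − 20.6) + 64.22(T − 20.6) = 0
383.76 T = 20225
T ≈ 52.70 °C

T_f ≈ 52.7 °C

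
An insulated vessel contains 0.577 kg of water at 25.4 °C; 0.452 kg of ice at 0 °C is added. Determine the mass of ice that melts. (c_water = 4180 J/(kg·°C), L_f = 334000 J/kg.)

m_melted ≈ 0.183 kg

Cooling the water to 0 °C releases 0.577×4180×25.4 = 61261 J.
Fully melting the ice requires m_ice L_f = 0.452×334000 = 150968 J.
Since 61261 < 150968 J, not all the ice melts; equilibrium is at 0 °C.
m_melted×334000 = 61261  ⇒  m_melted ≈ 0.1834 kg.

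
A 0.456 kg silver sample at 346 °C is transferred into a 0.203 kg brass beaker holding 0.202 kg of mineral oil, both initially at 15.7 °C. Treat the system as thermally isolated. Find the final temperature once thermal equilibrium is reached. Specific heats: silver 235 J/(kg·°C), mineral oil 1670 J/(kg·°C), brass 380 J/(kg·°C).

T_f ≈ 83.6 °C

T_f = Σ m_i c_i T_i / Σ m_i c_i:
T_f = (107.16×346 + 337.34×15.7 + 77.14×15.7) / (107.16 + 337.34 + 77.14)
    = 43585 / 521.64 ≈ 83.55 °C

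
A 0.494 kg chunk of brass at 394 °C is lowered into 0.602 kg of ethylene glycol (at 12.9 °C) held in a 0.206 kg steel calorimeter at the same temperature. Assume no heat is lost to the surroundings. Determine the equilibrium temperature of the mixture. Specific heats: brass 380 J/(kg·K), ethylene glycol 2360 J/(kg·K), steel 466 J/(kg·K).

T_f ≈ 54.9 °C

Taking heat into each body as positive, Σ m c ΔT = 0:
0.494*380*(T − 394) + 0.602*2360*(T − 12.9) + 0.206*466*(T − 12.9) = 0
(187.72 + 1420.7 + 96) T = 187.72*394 + 1420.7*12.9 + 96*12.9
T = 93527/1704.4 ≈ 54.87 °C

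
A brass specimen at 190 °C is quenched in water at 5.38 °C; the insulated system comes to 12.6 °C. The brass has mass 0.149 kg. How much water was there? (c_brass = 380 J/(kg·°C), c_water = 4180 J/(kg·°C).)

Heat gained plus heat lost sum to zero:
0.149·380·(12.6 − 190) + m·4180·(12.6 − 5.38) = 0
30180 m = 10044
m = 10044/30180 ≈ 0.3328 kg

m ≈ 0.333 kg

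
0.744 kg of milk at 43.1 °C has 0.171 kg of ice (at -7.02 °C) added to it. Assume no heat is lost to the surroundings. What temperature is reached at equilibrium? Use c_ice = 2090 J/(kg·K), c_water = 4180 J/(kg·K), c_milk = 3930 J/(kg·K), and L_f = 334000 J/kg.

T_f ≈ 18.2 °C

Energy balance with sensible and latent terms:
ice -7.02→0 °C: 0.171·2090·7.02 = 2508.9; fusion: m_ice L_f = 0.171·334000 = 57114; warm the meltwater: 714.78 T; milk cools: 0.744·3930·(T − 43.1) = 2923.9(T − 43.1)
3638.7 T = 126021 − 59623 = 66398
T ≈ 18.25 °C — above 0 °C, consistent with complete melting.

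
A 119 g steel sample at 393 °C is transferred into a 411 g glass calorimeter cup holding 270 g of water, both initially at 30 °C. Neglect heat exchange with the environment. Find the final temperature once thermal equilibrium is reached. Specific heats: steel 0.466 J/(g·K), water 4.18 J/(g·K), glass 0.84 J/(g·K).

T_f ≈ 43.2 °C

Setting the total heat transfer to zero:
119*0.466*(T − 393) + 270*4.18*(T − 30) + 411*0.84*(T − 30) = 0
55.45(T − 393) + 1128.6(T − 30) + 345.24(T − 30) = 0
(55.45 + 1128.6 + 345.24) T = 55.45*393 + 1128.6*30 + 345.24*30
T ≈ 43.16 °C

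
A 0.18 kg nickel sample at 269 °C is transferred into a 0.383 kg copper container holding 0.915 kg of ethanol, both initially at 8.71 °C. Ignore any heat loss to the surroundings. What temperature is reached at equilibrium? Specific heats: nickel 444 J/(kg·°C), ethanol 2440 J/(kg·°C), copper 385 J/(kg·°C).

T_f ≈ 17.2 °C

Energy conservation, ΣQ = 0:
0.18*444*(T − 269) + 0.915*2440*(T − 8.71) + 0.383*385*(T − 8.71) = 0
(79.92 + 2232.6 + 147.46) T = 79.92*269 + 2232.6*8.71 + 147.46*8.71
T = 42229 / 2460 = 17.2 °C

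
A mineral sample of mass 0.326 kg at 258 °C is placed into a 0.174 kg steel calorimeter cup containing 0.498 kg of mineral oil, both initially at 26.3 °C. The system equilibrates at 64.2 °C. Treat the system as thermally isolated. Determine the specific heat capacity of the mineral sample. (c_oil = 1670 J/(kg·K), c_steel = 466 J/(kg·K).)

c ≈ 548 J/(kg·K)

Taking heat into each body as positive, Σ m c ΔT = 0:
0.326×c×(64.2 − 258) + 0.498×1670×(64.2 − 26.3) + 0.174×466×(64.2 − 26.3) = 0
-63.18 c = -34593
c = -34593/-63.18 ≈ 547.5 J/(kg·K)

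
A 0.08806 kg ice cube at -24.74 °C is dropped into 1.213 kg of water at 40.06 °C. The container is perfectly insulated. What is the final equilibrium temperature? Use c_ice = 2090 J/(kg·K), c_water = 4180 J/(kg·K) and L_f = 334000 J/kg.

Energy balance with sensible and latent terms:
ice -24.74→0 °C: 0.08806·2090·24.74 = 4553.3; latent heat to melt: 0.08806·334000 = 29412; warm the meltwater: 368.09 T; water: 5070.3(T − 40.06)
5438.4 T = 203118 − 33965 = 169152
T ≈ 31.10 °C. Since T > 0 °C, the all-ice-melts assumption holds.

T_f ≈ 31.1 °C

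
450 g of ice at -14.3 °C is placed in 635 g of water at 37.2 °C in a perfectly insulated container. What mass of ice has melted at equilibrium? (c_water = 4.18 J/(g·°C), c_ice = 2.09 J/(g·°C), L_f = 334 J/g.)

Water can give up m c ΔT = 635·4.18·37.2 = 98740 J before reaching 0 °C.
Warming the ice to 0 °C takes 450·2.09·14.3 = 13449 J, leaving 85291 J for melting.
To melt every bit of ice: 450·334 = 150300 J.
That's not enough to melt it all — equilibrium is at 0 °C with ice remaining.
Mass melted = 85291/334 ≈ 255.4 g.

m_melted ≈ 255 g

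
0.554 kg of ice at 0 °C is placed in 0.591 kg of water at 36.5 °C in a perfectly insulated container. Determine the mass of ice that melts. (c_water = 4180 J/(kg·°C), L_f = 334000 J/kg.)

Heat available from the water dropping to 0 °C: 0.591·4180·36.5 = 90169 J.
Fully melting the ice requires m_ice L_f = 0.554·334000 = 185036 J.
90169 J < 185036 J, so only part of the ice melts and the system sits at 0 °C.
m_melted·334000 = 90169  ⇒  m_melted ≈ 0.27 kg.

m_melted ≈ 0.27 kg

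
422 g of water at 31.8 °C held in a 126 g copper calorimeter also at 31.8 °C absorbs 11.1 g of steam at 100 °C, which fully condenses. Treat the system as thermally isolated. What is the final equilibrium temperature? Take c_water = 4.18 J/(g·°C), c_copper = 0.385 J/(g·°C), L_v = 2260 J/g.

Let T be the final temperature. ΣQ_i = 0:
steam→water at 100 °C releases m L_v = 11.1×2260 = 25086; condensed water 100 °C→T: 46.4(T − 100); water warms: 422×4.18×(T − 31.8) = 1764(T − 31.8); cup: 48.51(T − 31.8)
1858.9 T = 25086 + 4639.8 + 57637 = 87362
T ≈ 47.00 °C (< 100 °C, so full condensation is consistent).

T_f ≈ 47.0 °C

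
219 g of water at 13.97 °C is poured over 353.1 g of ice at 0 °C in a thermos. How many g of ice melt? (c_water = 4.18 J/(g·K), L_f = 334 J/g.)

m_melted ≈ 38.3 g

Cooling the water to 0 °C releases 219×4.18×13.97 = 12788 J.
To melt every bit of ice: 353.1×334 = 117935 J.
12788 J < 117935 J, so only part of the ice melts and the system sits at 0 °C.
m_melt = 12788 / L_f = 38.29 g.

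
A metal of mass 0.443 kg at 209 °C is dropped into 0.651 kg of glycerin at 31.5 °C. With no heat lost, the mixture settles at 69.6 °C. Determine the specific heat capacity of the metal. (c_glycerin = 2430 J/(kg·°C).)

Energy conservation, ΣQ = 0:
0.443×c×(69.6 − 209) + 0.651×2430×(69.6 − 31.5) = 0
-61.75 c = -60272
c = -60272/-61.75 ≈ 976 J/(kg·°C)

c ≈ 976 J/(kg·°C)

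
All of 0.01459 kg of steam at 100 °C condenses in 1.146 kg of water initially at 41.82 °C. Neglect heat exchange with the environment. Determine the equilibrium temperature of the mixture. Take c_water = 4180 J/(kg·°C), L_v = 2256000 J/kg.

Energy balance with sensible and latent terms:
condense steam: −0.01459·2256000 = −32915
  condensate cools 100→T: 0.01459·4180·(T − 100) = 60.99(T − 100)
  original water: 4790.3(T − 41.82)
4851.3 T = 32915 + 6098.6 + 200330 = 239343
T ≈ 49.34 °C (< 100 °C, so full condensation is consistent).

T_f ≈ 49.3 °C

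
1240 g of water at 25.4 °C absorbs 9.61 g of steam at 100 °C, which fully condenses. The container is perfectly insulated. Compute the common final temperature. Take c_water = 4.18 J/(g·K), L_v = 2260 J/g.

Taking heat into each body as positive, Σ m c ΔT = 0:
condense steam: −9.61×2260 = −21719
  condensed water 100 °C→T: 40.17(T − 100)
  original water: 5183.2(T − 25.4)
5223.4 T = 21719 + 4017 + 131653 = 157389
T ≈ 30.13 °C, under the boiling point, so the assumption holds.

T_f ≈ 30.1 °C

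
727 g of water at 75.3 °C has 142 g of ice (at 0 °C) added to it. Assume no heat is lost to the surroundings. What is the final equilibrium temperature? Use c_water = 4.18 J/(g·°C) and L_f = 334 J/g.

Energy conservation, ΣQ = 0:
melt ice: 142·334 = 47428; meltwater 0→T: 142·4.18·T = 593.56 T; water cools: 727·4.18·(T − 75.3) = 3038.9(T − 75.3)
3632.4 T = 228826 − 47428 = 181398
T ≈ 49.94 °C — above 0 °C, consistent with complete melting.

T_f ≈ 49.9 °C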